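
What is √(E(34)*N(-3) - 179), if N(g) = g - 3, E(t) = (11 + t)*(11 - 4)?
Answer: I*√2069 ≈ 45.486*I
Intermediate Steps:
E(t) = 77 + 7*t (E(t) = (11 + t)*7 = 77 + 7*t)
N(g) = -3 + g
√(E(34)*N(-3) - 179) = √((77 + 7*34)*(-3 - 3) - 179) = √((77 + 238)*(-6) - 179) = √(315*(-6) - 179) = √(-1890 - 179) = √(-2069) = I*√2069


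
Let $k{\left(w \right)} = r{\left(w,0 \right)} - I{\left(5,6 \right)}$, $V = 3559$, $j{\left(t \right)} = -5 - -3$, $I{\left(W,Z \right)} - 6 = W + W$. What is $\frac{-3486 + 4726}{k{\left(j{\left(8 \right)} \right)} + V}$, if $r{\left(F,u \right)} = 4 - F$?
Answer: $\frac{1240}{3549} \approx 0.34939$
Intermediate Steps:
$I{\left(W,Z \right)} = 6 + 2 W$ ($I{\left(W,Z \right)} = 6 + \left(W + W\right) = 6 + 2 W$)
$j{\left(t \right)} = -2$ ($j{\left(t \right)} = -5 + 3 = -2$)
$k{\left(w \right)} = -12 - w$ ($k{\left(w \right)} = \left(4 - w\right) - \left(6 + 2 \cdot 5\right) = \left(4 - w\right) - \left(6 + 10\right) = \left(4 - w\right) - 16 = -12 - w$)
$\frac{-3486 + 4726}{k{\left(j{\left(8 \right)} \right)} + V} = \frac{-3486 + 4726}{\left(-12 - -2\right) + 3559} = \frac{1240}{\left(-12 + 2\right) + 3559} = \frac{1240}{-10 + 3559} = \frac{1240}{3549}$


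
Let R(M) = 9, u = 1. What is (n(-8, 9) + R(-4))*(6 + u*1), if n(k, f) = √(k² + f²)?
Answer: 63 + 7*√145 ≈ 147.29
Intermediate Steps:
n(k, f) = √(f² + k²)
(n(-8, 9) + R(-4))*(6 + u*1) = (√(9² + (-8)²) + 9)*(6 + 1*1) = (√(81 + 64) + 9)*(6 + 1) = (√145 + 9)*7 = (9 + √145)*7 = 63 + 7*√145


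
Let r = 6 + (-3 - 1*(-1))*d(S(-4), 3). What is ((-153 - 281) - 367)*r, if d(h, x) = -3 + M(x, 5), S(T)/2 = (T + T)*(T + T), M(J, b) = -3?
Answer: -14418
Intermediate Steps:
S(T) = 8*T**2 (S(T) = 2*((T + T)*(T + T)) = 2*((2*T)*(2*T)) = 2*(4*T**2) = 8*T**2)
d(h, x) = -6 (d(h, x) = -3 - 3 = -6)
r = 18 (r = 6 + (-3 - 1*(-1))*(-6) = 6 + (-3 + 1)*(-6) = 6 - 2*(-6) = 6 + 12 = 18)
((-153 - 281) - 367)*r = ((-153 - 281) - 367)*18 = (-434 - 367)*18 = -801*18 = -14418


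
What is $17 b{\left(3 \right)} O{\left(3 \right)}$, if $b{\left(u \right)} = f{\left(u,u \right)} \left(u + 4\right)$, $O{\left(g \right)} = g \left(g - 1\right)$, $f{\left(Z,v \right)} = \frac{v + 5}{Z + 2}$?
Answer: $\frac{5712}{5} \approx 1142.4$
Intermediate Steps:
$f{\left(Z,v \right)} = \frac{5 + v}{2 + Z}$
$O{\left(g \right)} = g \left(-1 + g\right)$
$b{\left(u \right)} = \frac{\left(4 + u\right) \left(5 + u\right)}{2 + u}$ ($b{\left(u \right)} = \frac{5 + u}{2 + u} \left(u + 4\right) = \frac{5 + u}{2 + u} \left(4 + u\right) = \frac{\left(4 + u\right) \left(5 + u\right)}{2 + u}$)
$17 b{\left(3 \right)} O{\left(3 \right)} = 17 \frac{\left(4 + 3\right) \left(5 + 3\right)}{2 + 3} \cdot 3 \left(-1 + 3\right) = 17 \cdot \frac{1}{5} \cdot 7 \cdot 8 \cdot 3 \cdot 2 = 17 \cdot \frac{1}{5} \cdot 7 \cdot 8 \cdot 6 = 17 \cdot \frac{56}{5} \cdot 6 = \frac{952}{5} \cdot 6 = \frac{5712}{5}$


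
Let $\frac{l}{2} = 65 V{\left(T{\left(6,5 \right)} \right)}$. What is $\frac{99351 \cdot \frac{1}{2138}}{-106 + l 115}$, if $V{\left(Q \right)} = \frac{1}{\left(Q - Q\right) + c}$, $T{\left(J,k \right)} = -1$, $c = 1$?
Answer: $\frac{33117}{10578824} \approx 0.0031305$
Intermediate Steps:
$V{\left(Q \right)} = 1$ ($V{\left(Q \right)} = \frac{1}{\left(Q - Q\right) + 1} = \frac{1}{0 + 1} = 1^{-1} = 1$)
$l = 130$ ($l = 2 \cdot 65 \cdot 1 = 2 \cdot 65 = 130$)
$\frac{99351 \cdot \frac{1}{2138}}{-106 + l 115} = \frac{99351 \cdot \frac{1}{2138}}{-106 + 130 \cdot 115} = \frac{99351 \cdot \frac{1}{2138}}{-106 + 14950} = \frac{99351}{2138 \cdot 14844} = \frac{99351}{2138} \cdot \frac{1}{14844} = \frac{33117}{10578824}$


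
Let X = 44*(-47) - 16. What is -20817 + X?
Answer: -22901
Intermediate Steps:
X = -2084 (X = -2068 - 16 = -2084)
-20817 + X = -20817 - 2084 = -22901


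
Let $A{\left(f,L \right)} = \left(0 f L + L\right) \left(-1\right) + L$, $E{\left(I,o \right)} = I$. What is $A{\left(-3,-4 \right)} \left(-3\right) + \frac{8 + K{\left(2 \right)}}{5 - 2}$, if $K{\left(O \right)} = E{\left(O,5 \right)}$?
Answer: $\frac{10}{3} \approx 3.3333$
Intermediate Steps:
$K{\left(O \right)} = O$
$A{\left(f,L \right)} = 0$ ($A{\left(f,L \right)} = \left(0 L + L\right) \left(-1\right) + L = \left(0 + L\right) \left(-1\right) + L = L \left(-1\right) + L = - L + L = 0$)
$A{\left(-3,-4 \right)} \left(-3\right) + \frac{8 + K{\left(2 \right)}}{5 - 2} = 0 \left(-3\right) + \frac{8 + 2}{5 - 2} = 0 + \frac{10}{5 + \left(-4 + 2\right)} = 0 + \frac{10}{5 - 2} = 0 + \frac{10}{3} = \frac{10}{3}$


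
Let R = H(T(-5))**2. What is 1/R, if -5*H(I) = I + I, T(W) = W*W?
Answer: 1/100 ≈ 0.010000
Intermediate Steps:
T(W) = W**2
H(I) = -2*I/5 (H(I) = -(I + I)/5 = -2*I/5)
R = 100 (R = (-2/5*(-5)**2)**2 = (-2/5*25)**2 = (-10)**2 = 100)
1/R = 1/100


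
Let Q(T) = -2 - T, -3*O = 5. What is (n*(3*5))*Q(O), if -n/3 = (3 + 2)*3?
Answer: 225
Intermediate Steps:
O = -5/3 (O = -1/3*5 = -5/3 ≈ -1.6667)
n = -45 (n = -3*(3 + 2)*3 = -15*3 = -3*15 = -45)
(n*(3*5))*Q(O) = (-135*5)*(-2 - 1*(-5/3)) = (-45*15)*(-2 + 5/3) = -675*(-1/3) = 225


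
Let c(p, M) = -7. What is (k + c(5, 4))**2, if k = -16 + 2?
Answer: 441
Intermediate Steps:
k = -14
(k + c(5, 4))**2 = (-14 - 7)**2 = (-21)**2 = 441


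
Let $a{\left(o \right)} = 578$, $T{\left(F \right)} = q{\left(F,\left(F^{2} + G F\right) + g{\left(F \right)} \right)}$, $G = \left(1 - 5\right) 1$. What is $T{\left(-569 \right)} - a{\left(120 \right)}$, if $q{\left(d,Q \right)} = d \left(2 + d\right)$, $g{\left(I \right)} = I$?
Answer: $322045$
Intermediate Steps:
$G = -4$ ($G = \left(-4\right) 1 = -4$)
$T{\left(F \right)} = F \left(2 + F\right)$
$T{\left(-569 \right)} - a{\left(120 \right)} = - 569 \left(2 - 569\right) - 578 = \left(-569\right) \left(-567\right) - 578 = 322623 - 578 = 322045$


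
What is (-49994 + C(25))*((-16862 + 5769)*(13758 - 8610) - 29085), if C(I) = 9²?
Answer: 2851821631137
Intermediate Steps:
C(I) = 81
(-49994 + C(25))*((-16862 + 5769)*(13758 - 8610) - 29085) = (-49994 + 81)*((-16862 + 5769)*(13758 - 8610) - 29085) = -49913*(-11093*5148 - 29085) = -49913*(-57106764 - 29085) = -49913*(-57135849) = 2851821631137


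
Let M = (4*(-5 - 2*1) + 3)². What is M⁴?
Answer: 152587890625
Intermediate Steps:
M = 625 (M = (4*(-5 - 2) + 3)² = (4*(-7) + 3)² = (-28 + 3)² = (-25)² = 625)
M⁴ = 625⁴ = 152587890625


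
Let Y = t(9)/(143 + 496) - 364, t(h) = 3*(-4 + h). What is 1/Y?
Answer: -213/77527 ≈ -0.0027474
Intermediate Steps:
t(h) = -12 + 3*h
Y = -77527/213 (Y = (-12 + 3*9)/(143 + 496) - 364 = (-12 + 27)/639 - 364 = 15*(1/639) - 364 = 5/213 - 364 = -77527/213 ≈ -363.98)
1/Y = 1/(-77527/213) = -213/77527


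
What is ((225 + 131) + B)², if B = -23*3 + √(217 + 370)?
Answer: (287 + √587)² ≈ 96863.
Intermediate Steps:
B = -69 + √587 ≈ -44.772
((225 + 131) + B)² = ((225 + 131) + (-69 + √587))² = (356 + (-69 + √587))² = (287 + √587)²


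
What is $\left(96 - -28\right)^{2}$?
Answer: $15376$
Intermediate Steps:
$\left(96 - -28\right)^{2} = \left(96 + \left(-11 + 39\right)\right)^{2} = \left(96 + 28\right)^{2} = 124^{2} = 15376$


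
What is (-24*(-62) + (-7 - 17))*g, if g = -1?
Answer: -1464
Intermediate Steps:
(-24*(-62) + (-7 - 17))*g = (-24*(-62) + (-7 - 17))*(-1) = (1488 - 24)*(-1) = 1464*(-1) = -1464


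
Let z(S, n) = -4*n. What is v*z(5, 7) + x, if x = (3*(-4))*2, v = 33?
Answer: -948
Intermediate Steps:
x = -24 (x = -12*2 = -24)
v*z(5, 7) + x = 33*(-4*7) - 24 = 33*(-28) - 24 = -924 - 24 = -948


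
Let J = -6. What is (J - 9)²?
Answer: 225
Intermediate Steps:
(J - 9)² = (-6 - 9)² = (-15)² = 225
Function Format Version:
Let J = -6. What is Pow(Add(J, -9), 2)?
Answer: 225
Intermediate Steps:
Pow(Add(J, -9), 2) = Pow(Add(-6, -9), 2) = Pow(-15, 2) = 225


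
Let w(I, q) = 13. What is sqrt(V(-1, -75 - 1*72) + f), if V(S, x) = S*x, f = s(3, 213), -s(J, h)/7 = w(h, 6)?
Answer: 2*sqrt(14) ≈ 7.4833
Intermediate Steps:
s(J, h) = -91 (s(J, h) = -7*13 = -91)
f = -91
sqrt(V(-1, -75 - 1*72) + f) = sqrt(-(-75 - 1*72) - 91) = sqrt(-(-75 - 72) - 91) = sqrt(-1*(-147) - 91) = sqrt(147 - 91) = sqrt(56) = 2*sqrt(14)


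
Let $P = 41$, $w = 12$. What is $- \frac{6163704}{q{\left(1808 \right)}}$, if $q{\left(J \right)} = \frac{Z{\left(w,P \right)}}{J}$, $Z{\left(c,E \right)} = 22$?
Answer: $- \frac{5571988416}{11} \approx -5.0654 \cdot 10^{8}$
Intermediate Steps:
$q{\left(J \right)} = \frac{22}{J}$
$- \frac{6163704}{q{\left(1808 \right)}} = - \frac{6163704}{22 \cdot \frac{1}{1808}} = - \frac{6163704}{\frac{11}{904}} = \left(-6163704\right) \frac{904}{11} = - \frac{5571988416}{11}$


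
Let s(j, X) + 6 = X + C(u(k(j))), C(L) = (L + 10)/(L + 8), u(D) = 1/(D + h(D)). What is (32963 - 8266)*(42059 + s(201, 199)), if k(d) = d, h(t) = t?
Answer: 3357031227385/3217 ≈ 1.0435e+9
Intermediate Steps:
u(D) = 1/(2*D) (u(D) = 1/(D + D) = 1/(2*D))
C(L) = (10 + L)/(8 + L)
s(j, X) = -6 + X + (10 + 1/(2*j))/(8 + 1/(2*j)) (s(j, X) = -6 + (X + (10 + 1/(2*j))/(8 + 1/(2*j))) = -6 + X + (10 + 1/(2*j))/(8 + 1/(2*j)))
(32963 - 8266)*(42059 + s(201, 199)) = (32963 - 8266)*(42059 + (-5 + 199 - 76*201 + 16*199*201)/(1 + 16*201)) = 24697*(42059 + (-5 + 199 - 15276 + 639984)/(1 + 3216)) = 24697*(42059 + 624902/3217) = 24697*(135928705/3217) = 3357031227385/3217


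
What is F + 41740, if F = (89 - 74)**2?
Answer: 41965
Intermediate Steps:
F = 225 (F = 15**2 = 225)
F + 41740 = 225 + 41740 = 41965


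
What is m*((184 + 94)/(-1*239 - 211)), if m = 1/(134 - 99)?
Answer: -139/7875 ≈ -0.017651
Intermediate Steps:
m = 1/35 ≈ 0.028571
m*((184 + 94)/(-1*239 - 211)) = ((184 + 94)/(-1*239 - 211))/35 = (278/(-239 - 211))/35 = (278/(-450))/35 = (278*(-1/450))/35 = (1/35)*(-139/225) = -139/7875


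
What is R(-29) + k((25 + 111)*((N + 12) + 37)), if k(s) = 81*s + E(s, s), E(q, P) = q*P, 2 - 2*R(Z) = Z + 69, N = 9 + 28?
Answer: 137743773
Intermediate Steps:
N = 37
R(Z) = -67/2 - Z/2 (R(Z) = 1 - (Z + 69)/2 = 1 - (69 + Z)/2 = 1 + (-69/2 - Z/2) = -67/2 - Z/2)
E(q, P) = P*q
k(s) = s² + 81*s (k(s) = 81*s + s*s = 81*s + s² = s² + 81*s)
R(-29) + k((25 + 111)*((N + 12) + 37)) = (-67/2 - ½*(-29)) + ((25 + 111)*((37 + 12) + 37))*(81 + (25 + 111)*((37 + 12) + 37)) = (-67/2 + 29/2) + (136*(49 + 37))*(81 + 136*(49 + 37)) = -19 + (136*86)*(81 + 136*86) = -19 + 11696*(81 + 11696) = -19 + 11696*11777 = -19 + 137743792 = 137743773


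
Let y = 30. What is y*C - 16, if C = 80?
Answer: 2384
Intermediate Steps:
y*C - 16 = 30*80 - 16 = 2400 - 16 = 2384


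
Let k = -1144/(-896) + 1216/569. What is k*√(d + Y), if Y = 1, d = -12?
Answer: 217559*I*√11/63728 ≈ 11.323*I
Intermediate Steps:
k = 217559/63728 (k = -1144*(-1/896) + 1216*(1/569) = 143/112 + 1216/569 = 217559/63728 ≈ 3.4139)
k*√(d + Y) = 217559*√(-12 + 1)/63728 = 217559*√(-11)/63728 = 217559*(I*√11)/63728 = 217559*I*√11/63728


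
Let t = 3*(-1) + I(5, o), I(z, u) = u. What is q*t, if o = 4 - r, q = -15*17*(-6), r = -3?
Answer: 6120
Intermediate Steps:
q = 1530 (q = -255*(-6) = 1530)
o = 7 (o = 4 - 1*(-3) = 4 + 3 = 7)
t = 4 (t = 3*(-1) + 7 = -3 + 7 = 4)
q*t = 1530*4 = 6120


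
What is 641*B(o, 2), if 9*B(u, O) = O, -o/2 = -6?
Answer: 1282/9 ≈ 142.44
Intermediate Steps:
o = 12 (o = -2*(-6) = 12)
B(u, O) = O/9
641*B(o, 2) = 641*((1/9)*2) = 641*(2/9) = 1282/9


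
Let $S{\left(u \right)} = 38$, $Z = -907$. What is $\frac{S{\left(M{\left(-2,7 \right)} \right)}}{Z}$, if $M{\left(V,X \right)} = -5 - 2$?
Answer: $- \frac{38}{907} \approx -0.041896$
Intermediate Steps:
$M{\left(V,X \right)} = -7$ ($M{\left(V,X \right)} = -5 - 2 = -7$)
$\frac{S{\left(M{\left(-2,7 \right)} \right)}}{Z} = \frac{38}{-907} = 38 \left(- \frac{1}{907}\right) = - \frac{38}{907}$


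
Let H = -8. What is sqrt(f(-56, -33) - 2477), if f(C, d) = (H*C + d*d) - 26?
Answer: I*sqrt(966) ≈ 31.081*I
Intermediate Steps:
f(C, d) = -26 + d**2 - 8*C (f(C, d) = (-8*C + d*d) - 26 = (-8*C + d**2) - 26 = (d**2 - 8*C) - 26 = -26 + d**2 - 8*C)
sqrt(f(-56, -33) - 2477) = sqrt((-26 + (-33)**2 - 8*(-56)) - 2477) = sqrt((-26 + 1089 + 448) - 2477) = sqrt(1511 - 2477) = sqrt(-966) = I*sqrt(966)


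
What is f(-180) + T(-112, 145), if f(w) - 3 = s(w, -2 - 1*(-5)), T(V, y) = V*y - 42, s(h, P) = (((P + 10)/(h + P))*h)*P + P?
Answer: -957944/59 ≈ -16236.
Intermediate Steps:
s(h, P) = P + P*h*(10 + P)/(P + h) (s(h, P) = (((10 + P)/(P + h))*h)*P + P = (h*(10 + P)/(P + h))*P + P = P*h*(10 + P)/(P + h) + P = P + P*h*(10 + P)/(P + h))
T(V, y) = -42 + V*y
f(w) = 3 + 3*(3 + 14*w)/(3 + w) (f(w) = 3 + (-2 - 1*(-5))*((-2 - 1*(-5)) + 11*w + (-2 - 1*(-5))*w)/((-2 - 1*(-5)) + w) = 3 + (-2 + 5)*((-2 + 5) + 11*w + (-2 + 5)*w)/((-2 + 5) + w) = 3 + 3*(3 + 11*w + 3*w)/(3 + w) = 3 + 3*(3 + 14*w)/(3 + w))
f(-180) + T(-112, 145) = 9*(2 + 5*(-180))/(3 - 180) + (-42 - 112*145) = 9*(2 - 900)/(-177) + (-42 - 16240) = 9*(-1/177)*(-898) - 16282 = 2694/59 - 16282 = -957944/59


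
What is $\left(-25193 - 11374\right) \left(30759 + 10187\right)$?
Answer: $-1497272382$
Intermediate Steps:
$\left(-25193 - 11374\right) \left(30759 + 10187\right) = \left(-36567\right) 40946 = -1497272382$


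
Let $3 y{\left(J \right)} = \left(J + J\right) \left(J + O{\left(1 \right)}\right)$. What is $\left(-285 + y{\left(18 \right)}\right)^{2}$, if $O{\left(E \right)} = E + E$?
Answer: $2025$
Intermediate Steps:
$O{\left(E \right)} = 2 E$
$y{\left(J \right)} = \frac{2 J \left(2 + J\right)}{3}$ ($y{\left(J \right)} = \frac{\left(J + J\right) \left(J + 2 \cdot 1\right)}{3} = \frac{2 J \left(J + 2\right)}{3} = \frac{2 J \left(2 + J\right)}{3}$)
$\left(-285 + y{\left(18 \right)}\right)^{2} = \left(-285 + \frac{2}{3} \cdot 18 \left(2 + 18\right)\right)^{2} = \left(-285 + \frac{2}{3} \cdot 18 \cdot 20\right)^{2} = \left(-285 + 240\right)^{2} = \left(-45\right)^{2} = 2025$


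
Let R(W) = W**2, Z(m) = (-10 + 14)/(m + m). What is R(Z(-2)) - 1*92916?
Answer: -92915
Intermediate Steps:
Z(m) = 2/m (Z(m) = 4/((2*m)) = 4*(1/(2*m)) = 2/m)
R(Z(-2)) - 1*92916 = (2/(-2))**2 - 1*92916 = (2*(-1/2))**2 - 92916 = (-1)**2 - 92916 = 1 - 92916 = -92915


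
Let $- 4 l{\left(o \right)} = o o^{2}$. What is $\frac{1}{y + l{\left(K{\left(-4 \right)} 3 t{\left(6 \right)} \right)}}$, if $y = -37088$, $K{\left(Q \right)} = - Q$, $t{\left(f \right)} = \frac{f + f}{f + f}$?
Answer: $- \frac{1}{37520} \approx -2.6652 \cdot 10^{-5}$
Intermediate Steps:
$t{\left(f \right)} = 1$ ($t{\left(f \right)} = \frac{2 f}{2 f} = 2 f \frac{1}{2 f} = 1$)
$l{\left(o \right)} = - \frac{o^{3}}{4}$ ($l{\left(o \right)} = - \frac{o o^{2}}{4} = - \frac{o^{3}}{4}$)
$\frac{1}{y + l{\left(K{\left(-4 \right)} 3 t{\left(6 \right)} \right)}} = \frac{1}{-37088 - \frac{\left(\left(-1\right) \left(-4\right) 3 \cdot 1\right)^{3}}{4}} = \frac{1}{-37088 - \frac{\left(4 \cdot 3 \cdot 1\right)^{3}}{4}} = \frac{1}{-37088 - \frac{\left(12 \cdot 1\right)^{3}}{4}} = \frac{1}{-37088 - \frac{12^{3}}{4}} = \frac{1}{-37088 - 432} = \frac{1}{-37520} = - \frac{1}{37520}$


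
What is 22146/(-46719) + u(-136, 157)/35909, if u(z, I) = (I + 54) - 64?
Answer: -262791007/559210857 ≈ -0.46993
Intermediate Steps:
u(z, I) = -10 + I (u(z, I) = (54 + I) - 64 = -10 + I)
22146/(-46719) + u(-136, 157)/35909 = 22146/(-46719) + (-10 + 157)/35909 = 22146*(-1/46719) + 147*(1/35909) = -7382/15573 + 147/35909 = -262791007/559210857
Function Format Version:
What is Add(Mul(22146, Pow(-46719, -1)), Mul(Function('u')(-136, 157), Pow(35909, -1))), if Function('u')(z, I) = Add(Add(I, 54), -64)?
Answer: Rational(-262791007, 559210857) ≈ -0.46993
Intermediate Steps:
Function('u')(z, I) = Add(-10, I) (Function('u')(z, I) = Add(Add(54, I), -64) = Add(-10, I))
Add(Mul(22146, Pow(-46719, -1)), Mul(Function('u')(-136, 157), Pow(35909, -1))) = Add(Mul(22146, Pow(-46719, -1)), Mul(Add(-10, 157), Pow(35909, -1))) = Add(Mul(22146, Rational(-1, 46719)), Mul(147, Rational(1, 35909))) = Add(Rational(-7382, 15573), Rational(147, 35909)) = Rational(-262791007, 559210857)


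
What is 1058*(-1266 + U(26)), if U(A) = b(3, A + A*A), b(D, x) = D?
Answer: -1336254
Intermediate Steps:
U(A) = 3
1058*(-1266 + U(26)) = 1058*(-1266 + 3) = 1058*(-1263) = -1336254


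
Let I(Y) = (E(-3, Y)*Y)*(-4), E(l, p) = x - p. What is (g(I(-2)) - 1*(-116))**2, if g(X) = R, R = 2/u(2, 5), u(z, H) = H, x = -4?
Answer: 338724/25 ≈ 13549.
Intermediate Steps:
E(l, p) = -4 - p
I(Y) = -4*Y*(-4 - Y) (I(Y) = ((-4 - Y)*Y)*(-4) = (Y*(-4 - Y))*(-4) = -4*Y*(-4 - Y))
R = 2/5 ≈ 0.40000
g(X) = 2/5
(g(I(-2)) - 1*(-116))**2 = (2/5 - 1*(-116))**2 = (2/5 + 116)**2 = (582/5)**2 = 338724/25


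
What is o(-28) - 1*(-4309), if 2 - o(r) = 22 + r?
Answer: 4317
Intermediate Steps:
o(r) = -20 - r (o(r) = 2 - (22 + r) = 2 + (-22 - r) = -20 - r)
o(-28) - 1*(-4309) = (-20 - 1*(-28)) - 1*(-4309) = (-20 + 28) + 4309 = 8 + 4309 = 4317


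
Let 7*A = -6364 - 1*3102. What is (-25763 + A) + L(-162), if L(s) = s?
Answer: -190941/7 ≈ -27277.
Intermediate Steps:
A = -9466/7 (A = (-6364 - 1*3102)/7 = (-6364 - 3102)/7 = (1/7)*(-9466) = -9466/7 ≈ -1352.3)
(-25763 + A) + L(-162) = (-25763 - 9466/7) - 162 = -189807/7 - 162 = -190941/7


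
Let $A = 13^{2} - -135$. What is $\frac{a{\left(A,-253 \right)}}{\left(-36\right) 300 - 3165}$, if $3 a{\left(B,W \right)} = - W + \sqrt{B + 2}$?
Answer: $- \frac{253}{41895} - \frac{\sqrt{34}}{13965} \approx -0.0064564$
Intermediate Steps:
$A = 304$ ($A = 169 + 135 = 304$)
$a{\left(B,W \right)} = - \frac{W}{3} + \frac{\sqrt{2 + B}}{3}$ ($a{\left(B,W \right)} = \frac{- W + \sqrt{B + 2}}{3} = \frac{- W + \sqrt{2 + B}}{3} = \frac{\sqrt{2 + B} - W}{3} = - \frac{W}{3} + \frac{\sqrt{2 + B}}{3}$)
$\frac{a{\left(A,-253 \right)}}{\left(-36\right) 300 - 3165} = \frac{\left(- \frac{1}{3}\right) \left(-253\right) + \frac{\sqrt{2 + 304}}{3}}{\left(-36\right) 300 - 3165} = \frac{\frac{253}{3} + \frac{\sqrt{306}}{3}}{-10800 - 3165} = \frac{\frac{253}{3} + \frac{3 \sqrt{34}}{3}}{-13965} = \left(\frac{253}{3} + \sqrt{34}\right) \left(- \frac{1}{13965}\right) = - \frac{253}{41895} - \frac{\sqrt{34}}{13965}$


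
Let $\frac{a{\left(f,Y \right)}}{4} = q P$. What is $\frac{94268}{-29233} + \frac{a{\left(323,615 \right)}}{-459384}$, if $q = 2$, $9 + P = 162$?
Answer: $- \frac{1805874671}{559548853} \approx -3.2274$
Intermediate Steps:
$P = 153$ ($P = -9 + 162 = 153$)
$a{\left(f,Y \right)} = 1224$ ($a{\left(f,Y \right)} = 4 \cdot 2 \cdot 153 = 4 \cdot 306 = 1224$)
$\frac{94268}{-29233} + \frac{a{\left(323,615 \right)}}{-459384} = \frac{94268}{-29233} + \frac{1224}{-459384} = 94268 \left(- \frac{1}{29233}\right) + 1224 \left(- \frac{1}{459384}\right) = - \frac{94268}{29233} - \frac{51}{19141} = - \frac{1805874671}{559548853}$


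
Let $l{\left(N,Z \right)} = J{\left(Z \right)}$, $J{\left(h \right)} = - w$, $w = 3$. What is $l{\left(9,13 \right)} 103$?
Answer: $-309$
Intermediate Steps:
$J{\left(h \right)} = -3$ ($J{\left(h \right)} = \left(-1\right) 3 = -3$)
$l{\left(N,Z \right)} = -3$
$l{\left(9,13 \right)} 103 = \left(-3\right) 103 = -309$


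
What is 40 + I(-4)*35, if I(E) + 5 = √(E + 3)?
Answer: -135 + 35*I ≈ -135.0 + 35.0*I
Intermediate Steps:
I(E) = -5 + √(3 + E) (I(E) = -5 + √(E + 3) = -5 + √(3 + E))
40 + I(-4)*35 = 40 + (-5 + √(3 - 4))*35 = 40 + (-5 + √(-1))*35 = 40 + (-5 + I)*35 = 40 + (-175 + 35*I) = -135 + 35*I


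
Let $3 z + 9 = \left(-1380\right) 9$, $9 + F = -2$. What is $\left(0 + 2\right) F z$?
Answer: $91146$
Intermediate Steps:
$F = -11$ ($F = -9 - 2 = -11$)
$z = -4143$ ($z = -3 + \frac{\left(-1380\right) 9}{3} = -3 + \frac{1}{3} \left(-12420\right) = -3 - 4140 = -4143$)
$\left(0 + 2\right) F z = \left(0 + 2\right) \left(-11\right) \left(-4143\right) = 2 \left(-11\right) \left(-4143\right) = \left(-22\right) \left(-4143\right) = 91146$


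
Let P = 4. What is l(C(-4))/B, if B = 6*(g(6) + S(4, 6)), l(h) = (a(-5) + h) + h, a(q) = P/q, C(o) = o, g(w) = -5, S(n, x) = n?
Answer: 22/15 ≈ 1.4667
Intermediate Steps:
a(q) = 4/q
l(h) = -⅘ + 2*h (l(h) = (4/(-5) + h) + h = (4*(-⅕) + h) + h = (-⅘ + h) + h = -⅘ + 2*h)
B = -6 (B = 6*(-5 + 4) = 6*(-1) = -6)
l(C(-4))/B = (-⅘ + 2*(-4))/(-6) = (-⅘ - 8)*(-⅙) = -44/5*(-⅙) = 22/15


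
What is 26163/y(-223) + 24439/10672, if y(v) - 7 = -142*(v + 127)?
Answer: 26631959/6328496 ≈ 4.2083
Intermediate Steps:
y(v) = -18027 - 142*v (y(v) = 7 - 142*(v + 127) = 7 - 142*(127 + v) = 7 + (-18034 - 142*v) = -18027 - 142*v)
26163/y(-223) + 24439/10672 = 26163/(-18027 - 142*(-223)) + 24439/10672 = 26163/(-18027 + 31666) + 24439*(1/10672) = 26163/13639 + 24439/10672 = 26631959/6328496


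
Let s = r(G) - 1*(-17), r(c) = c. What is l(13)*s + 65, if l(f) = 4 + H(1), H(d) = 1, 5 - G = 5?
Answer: 150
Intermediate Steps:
G = 0 (G = 5 - 1*5 = 5 - 5 = 0)
l(f) = 5 (l(f) = 4 + 1 = 5)
s = 17 (s = 0 - 1*(-17) = 0 + 17 = 17)
l(13)*s + 65 = 5*17 + 65 = 85 + 65 = 150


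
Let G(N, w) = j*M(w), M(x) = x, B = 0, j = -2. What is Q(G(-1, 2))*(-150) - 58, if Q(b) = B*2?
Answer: -58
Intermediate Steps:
G(N, w) = -2*w
Q(b) = 0 (Q(b) = 0*2 = 0)
Q(G(-1, 2))*(-150) - 58 = 0*(-150) - 58 = 0 - 58 = -58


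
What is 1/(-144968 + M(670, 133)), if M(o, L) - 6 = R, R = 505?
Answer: -1/144457 ≈ -6.9225e-6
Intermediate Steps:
M(o, L) = 511 (M(o, L) = 6 + 505 = 511)
1/(-144968 + M(670, 133)) = 1/(-144968 + 511) = 1/(-144457) = -1/144457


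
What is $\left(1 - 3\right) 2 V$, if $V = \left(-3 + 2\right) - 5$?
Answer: $24$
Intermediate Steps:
$V = -6$ ($V = -1 - 5 = -6$)
$\left(1 - 3\right) 2 V = \left(1 - 3\right) 2 \left(-6\right) = \left(-2\right) 2 \left(-6\right) = \left(-4\right) \left(-6\right) = 24$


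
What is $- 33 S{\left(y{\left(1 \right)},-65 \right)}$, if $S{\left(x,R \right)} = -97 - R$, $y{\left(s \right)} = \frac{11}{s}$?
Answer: $1056$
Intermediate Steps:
$- 33 S{\left(y{\left(1 \right)},-65 \right)} = - 33 \left(-97 - -65\right) = - 33 \left(-97 + 65\right) = \left(-33\right) \left(-32\right) = 1056$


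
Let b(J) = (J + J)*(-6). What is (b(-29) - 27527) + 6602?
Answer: -20577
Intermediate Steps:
b(J) = -12*J (b(J) = (2*J)*(-6) = -12*J)
(b(-29) - 27527) + 6602 = (-12*(-29) - 27527) + 6602 = (348 - 27527) + 6602 = -27179 + 6602 = -20577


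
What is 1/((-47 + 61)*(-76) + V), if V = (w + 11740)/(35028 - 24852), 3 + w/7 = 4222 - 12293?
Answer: -1696/1812007 ≈ -0.00093598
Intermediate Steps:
w = -56518 (w = -21 + 7*(4222 - 12293) = -21 + 7*(-8071) = -21 - 56497 = -56518)
V = -7463/1696 (V = (-56518 + 11740)/(35028 - 24852) = -44778/10176 = -44778*1/10176 = -7463/1696 ≈ -4.4004)
1/((-47 + 61)*(-76) + V) = 1/((-47 + 61)*(-76) - 7463/1696) = 1/(14*(-76) - 7463/1696) = 1/(-1064 - 7463/1696) = 1/(-1812007/1696) = -1696/1812007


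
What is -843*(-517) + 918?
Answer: 436749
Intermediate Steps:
-843*(-517) + 918 = 435831 + 918 = 436749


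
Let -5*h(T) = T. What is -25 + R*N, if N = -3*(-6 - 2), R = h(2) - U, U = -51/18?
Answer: 167/5 ≈ 33.400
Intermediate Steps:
h(T) = -T/5
U = -17/6 (U = -51*1/18 = -17/6 ≈ -2.8333)
R = 73/30 (R = -1/5*2 - 1*(-17/6) = -2/5 + 17/6 = 73/30 ≈ 2.4333)
N = 24 (N = -3*(-8) = 24)
-25 + R*N = -25 + (73/30)*24 = -25 + 292/5 = 167/5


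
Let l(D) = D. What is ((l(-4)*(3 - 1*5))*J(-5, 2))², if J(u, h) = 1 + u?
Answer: 1024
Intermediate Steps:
((l(-4)*(3 - 1*5))*J(-5, 2))² = ((-4*(3 - 1*5))*(1 - 5))² = (-4*(3 - 5)*(-4))² = (-4*(-2)*(-4))² = (8*(-4))² = (-32)² = 1024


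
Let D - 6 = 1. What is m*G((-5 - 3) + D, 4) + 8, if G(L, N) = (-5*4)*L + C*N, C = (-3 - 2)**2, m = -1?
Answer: -112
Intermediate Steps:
D = 7 (D = 6 + 1 = 7)
C = 25 (C = (-5)**2 = 25)
G(L, N) = -20*L + 25*N (G(L, N) = (-5*4)*L + 25*N = -20*L + 25*N)
m*G((-5 - 3) + D, 4) + 8 = -(-20*((-5 - 3) + 7) + 25*4) + 8 = -(-20*(-8 + 7) + 100) + 8 = -(-20*(-1) + 100) + 8 = -(20 + 100) + 8 = -1*120 + 8 = -120 + 8 = -112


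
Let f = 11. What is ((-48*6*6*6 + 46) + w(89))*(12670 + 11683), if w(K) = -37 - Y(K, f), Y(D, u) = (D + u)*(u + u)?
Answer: -305849327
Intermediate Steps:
Y(D, u) = 2*u*(D + u) (Y(D, u) = (D + u)*(2*u) = 2*u*(D + u))
w(K) = -279 - 22*K (w(K) = -37 - 2*11*(K + 11) = -37 - 2*11*(11 + K) = -37 - (242 + 22*K) = -37 + (-242 - 22*K) = -279 - 22*K)
((-48*6*6*6 + 46) + w(89))*(12670 + 11683) = ((-48*6*6*6 + 46) + (-279 - 22*89))*(12670 + 11683) = ((-1728*6 + 46) + (-279 - 1958))*24353 = ((-48*216 + 46) - 2237)*24353 = ((-10368 + 46) - 2237)*24353 = (-10322 - 2237)*24353 = -12559*24353 = -305849327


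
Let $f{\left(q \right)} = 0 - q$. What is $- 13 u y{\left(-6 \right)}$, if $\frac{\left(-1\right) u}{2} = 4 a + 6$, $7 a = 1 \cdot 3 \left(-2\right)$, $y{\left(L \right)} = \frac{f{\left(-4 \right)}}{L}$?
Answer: $- \frac{312}{7} \approx -44.571$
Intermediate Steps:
$f{\left(q \right)} = - q$
$y{\left(L \right)} = \frac{4}{L}$ ($y{\left(L \right)} = \frac{\left(-1\right) \left(-4\right)}{L} = \frac{4}{L}$)
$a = - \frac{6}{7}$ ($a = \frac{1 \cdot 3 \left(-2\right)}{7} = \frac{3 \left(-2\right)}{7} = \frac{1}{7} \left(-6\right) = - \frac{6}{7} \approx -0.85714$)
$u = - \frac{36}{7}$ ($u = - 2 \left(4 \left(- \frac{6}{7}\right) + 6\right) = - 2 \left(- \frac{24}{7} + 6\right) = \left(-2\right) \frac{18}{7} = - \frac{36}{7} \approx -5.1429$)
$- 13 u y{\left(-6 \right)} = \left(-13\right) \left(- \frac{36}{7}\right) \frac{4}{-6} = \frac{468 \cdot 4 \left(- \frac{1}{6}\right)}{7} = \frac{468}{7} \left(- \frac{2}{3}\right) = - \frac{312}{7}$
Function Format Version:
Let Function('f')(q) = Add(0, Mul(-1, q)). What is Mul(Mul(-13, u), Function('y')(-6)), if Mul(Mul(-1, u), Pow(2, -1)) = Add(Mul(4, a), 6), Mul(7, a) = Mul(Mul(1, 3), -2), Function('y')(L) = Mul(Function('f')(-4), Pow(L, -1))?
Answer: Rational(-312, 7) ≈ -44.571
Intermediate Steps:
Function('f')(q) = Mul(-1, q)
Function('y')(L) = Mul(4, Pow(L, -1)) (Function('y')(L) = Mul(Mul(-1, -4), Pow(L, -1)) = Mul(4, Pow(L, -1)))
a = Rational(-6, 7) (a = Mul(Rational(1, 7), Mul(Mul(1, 3), -2)) = Mul(Rational(1, 7), Mul(3, -2)) = Mul(Rational(1, 7), -6) = Rational(-6, 7) ≈ -0.85714)
u = Rational(-36, 7) (u = Mul(-2, Add(Mul(4, Rational(-6, 7)), 6)) = Mul(-2, Add(Rational(-24, 7), 6)) = Mul(-2, Rational(18, 7)) = Rational(-36, 7) ≈ -5.1429)
Mul(Mul(-13, u), Function('y')(-6)) = Mul(Mul(-13, Rational(-36, 7)), Mul(4, Pow(-6, -1))) = Mul(Rational(468, 7), Mul(4, Rational(-1, 6))) = Mul(Rational(468, 7), Rational(-2, 3)) = Rational(-312, 7)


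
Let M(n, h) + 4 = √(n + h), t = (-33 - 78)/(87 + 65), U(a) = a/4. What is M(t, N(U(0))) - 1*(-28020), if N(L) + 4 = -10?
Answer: 28016 + I*√85082/76 ≈ 28016.0 + 3.838*I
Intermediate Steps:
U(a) = a/4 (U(a) = a*(¼) = a/4)
N(L) = -14 (N(L) = -4 - 10 = -14)
t = -111/152 ≈ -0.73026
M(n, h) = -4 + √(h + n) (M(n, h) = -4 + √(n + h) = -4 + √(h + n))
M(t, N(U(0))) - 1*(-28020) = (-4 + √(-14 - 111/152)) - 1*(-28020) = (-4 + √(-2239/152)) + 28020 = (-4 + I*√85082/76) + 28020 = 28016 + I*√85082/76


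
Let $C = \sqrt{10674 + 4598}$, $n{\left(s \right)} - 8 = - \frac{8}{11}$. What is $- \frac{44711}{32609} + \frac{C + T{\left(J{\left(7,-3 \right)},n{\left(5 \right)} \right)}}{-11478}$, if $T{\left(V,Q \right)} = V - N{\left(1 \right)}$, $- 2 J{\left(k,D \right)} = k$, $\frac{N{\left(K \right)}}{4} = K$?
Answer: $- \frac{341965527}{249524068} - \frac{\sqrt{3818}}{5739} \approx -1.3812$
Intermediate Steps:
$n{\left(s \right)} = \frac{80}{11}$ ($n{\left(s \right)} = 8 - \frac{8}{11} = \frac{80}{11}$)
$N{\left(K \right)} = 4 K$
$J{\left(k,D \right)} = - \frac{k}{2}$
$C = 2 \sqrt{3818}$ ($C = \sqrt{15272} = 2 \sqrt{3818} \approx 123.58$)
$T{\left(V,Q \right)} = -4 + V$ ($T{\left(V,Q \right)} = V - 4 \cdot 1 = V - 4 = -4 + V$)
$- \frac{44711}{32609} + \frac{C + T{\left(J{\left(7,-3 \right)},n{\left(5 \right)} \right)}}{-11478} = - \frac{44711}{32609} + \frac{2 \sqrt{3818} - \frac{15}{2}}{-11478} = \left(-44711\right) \frac{1}{32609} + \left(2 \sqrt{3818} - \frac{15}{2}\right) \left(- \frac{1}{11478}\right) = - \frac{44711}{32609} + \left(2 \sqrt{3818} - \frac{15}{2}\right) \left(- \frac{1}{11478}\right) = - \frac{44711}{32609} + \left(- \frac{15}{2} + 2 \sqrt{3818}\right) \left(- \frac{1}{11478}\right) = - \frac{44711}{32609} + \left(\frac{5}{7652} - \frac{\sqrt{3818}}{5739}\right) = - \frac{341965527}{249524068} - \frac{\sqrt{3818}}{5739}$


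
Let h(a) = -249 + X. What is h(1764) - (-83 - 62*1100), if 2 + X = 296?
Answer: 68328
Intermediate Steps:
X = 294 (X = -2 + 296 = 294)
h(a) = 45 (h(a) = -249 + 294 = 45)
h(1764) - (-83 - 62*1100) = 45 - (-83 - 62*1100) = 45 - (-83 - 68200) = 45 - 1*(-68283) = 45 + 68283 = 68328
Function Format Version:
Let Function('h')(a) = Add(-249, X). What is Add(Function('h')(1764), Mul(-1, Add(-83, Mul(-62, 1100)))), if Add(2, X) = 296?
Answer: 68328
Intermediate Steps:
X = 294 (X = Add(-2, 296) = 294)
Function('h')(a) = 45 (Function('h')(a) = Add(-249, 294) = 45)
Add(Function('h')(1764), Mul(-1, Add(-83, Mul(-62, 1100)))) = Add(45, Mul(-1, Add(-83, Mul(-62, 1100)))) = Add(45, Mul(-1, Add(-83, -68200))) = Add(45, Mul(-1, -68283)) = Add(45, 68283) = 68328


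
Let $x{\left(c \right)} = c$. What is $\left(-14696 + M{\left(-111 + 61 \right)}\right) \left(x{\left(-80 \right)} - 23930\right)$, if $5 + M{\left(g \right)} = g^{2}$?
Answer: $292946010$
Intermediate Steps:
$M{\left(g \right)} = -5 + g^{2}$
$\left(-14696 + M{\left(-111 + 61 \right)}\right) \left(x{\left(-80 \right)} - 23930\right) = \left(-14696 - \left(5 - \left(-111 + 61\right)^{2}\right)\right) \left(-80 - 23930\right) = \left(-14696 - \left(5 - \left(-50\right)^{2}\right)\right) \left(-24010\right) = \left(-14696 + \left(-5 + 2500\right)\right) \left(-24010\right) = \left(-14696 + 2495\right) \left(-24010\right) = \left(-12201\right) \left(-24010\right) = 292946010$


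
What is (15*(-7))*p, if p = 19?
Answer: -1995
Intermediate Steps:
(15*(-7))*p = (15*(-7))*19 = -105*19 = -1995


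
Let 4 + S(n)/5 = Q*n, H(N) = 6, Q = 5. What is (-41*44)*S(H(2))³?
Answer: -3963388000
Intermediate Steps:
S(n) = -20 + 25*n (S(n) = -20 + 5*(5*n) = -20 + 25*n)
(-41*44)*S(H(2))³ = (-41*44)*(-20 + 25*6)³ = -1804*(-20 + 150)³ = -1804*130³ = -1804*2197000 = -3963388000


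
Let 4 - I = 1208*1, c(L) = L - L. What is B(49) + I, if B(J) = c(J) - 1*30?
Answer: -1234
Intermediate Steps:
c(L) = 0
I = -1204 (I = 4 - 1208 = -1204)
B(J) = -30 (B(J) = 0 - 1*30 = 0 - 30 = -30)
B(49) + I = -30 - 1204 = -1234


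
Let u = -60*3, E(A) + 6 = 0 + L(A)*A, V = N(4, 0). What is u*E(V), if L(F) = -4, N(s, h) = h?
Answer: 1080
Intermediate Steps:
V = 0
E(A) = -6 - 4*A (E(A) = -6 + (0 - 4*A) = -6 - 4*A)
u = -180
u*E(V) = -180*(-6 - 4*0) = -180*(-6 + 0) = -180*(-6) = 1080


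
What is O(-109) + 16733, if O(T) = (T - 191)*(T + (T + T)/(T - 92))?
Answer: 3290211/67 ≈ 49108.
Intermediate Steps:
O(T) = (-191 + T)*(T + 2*T/(-92 + T)) (O(T) = (-191 + T)*(T + (2*T)/(-92 + T)) = (-191 + T)*(T + 2*T/(-92 + T)))
O(-109) + 16733 = -109*(17190 + (-109)² - 281*(-109))/(-92 - 109) + 16733 = -109*(17190 + 11881 + 30629)/(-201) + 16733 = -109*(-1/201)*59700 + 16733 = 2169100/67 + 16733 = 3290211/67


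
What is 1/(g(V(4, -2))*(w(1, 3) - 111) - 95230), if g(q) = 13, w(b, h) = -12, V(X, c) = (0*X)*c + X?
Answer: -1/96829 ≈ -1.0327e-5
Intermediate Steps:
V(X, c) = X (V(X, c) = 0*c + X = 0 + X = X)
1/(g(V(4, -2))*(w(1, 3) - 111) - 95230) = 1/(13*(-12 - 111) - 95230) = 1/(13*(-123) - 95230) = 1/(-1599 - 95230) = 1/(-96829) = -1/96829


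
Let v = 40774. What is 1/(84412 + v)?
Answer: 1/125186 ≈ 7.9881e-6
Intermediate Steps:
1/(84412 + v) = 1/(84412 + 40774) = 1/125186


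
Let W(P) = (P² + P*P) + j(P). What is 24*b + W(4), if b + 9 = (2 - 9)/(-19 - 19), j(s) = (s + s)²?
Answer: -2196/19 ≈ -115.58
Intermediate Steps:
j(s) = 4*s² (j(s) = (2*s)² = 4*s²)
W(P) = 6*P² (W(P) = (P² + P*P) + 4*P² = (P² + P²) + 4*P² = 2*P² + 4*P² = 6*P²)
b = -335/38 (b = -9 + (2 - 9)/(-19 - 19) = -9 - 7/(-38) = -9 - 7*(-1/38) = -9 + 7/38 = -335/38 ≈ -8.8158)
24*b + W(4) = 24*(-335/38) + 6*4² = -4020/19 + 6*16 = -4020/19 + 96 = -2196/19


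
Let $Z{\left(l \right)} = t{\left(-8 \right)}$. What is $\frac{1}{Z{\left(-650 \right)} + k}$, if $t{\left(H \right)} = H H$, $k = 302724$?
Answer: $\frac{1}{302788} \approx 3.3026 \cdot 10^{-6}$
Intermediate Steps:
$t{\left(H \right)} = H^{2}$
$Z{\left(l \right)} = 64$ ($Z{\left(l \right)} = \left(-8\right)^{2} = 64$)
$\frac{1}{Z{\left(-650 \right)} + k} = \frac{1}{64 + 302724} = \frac{1}{302788}$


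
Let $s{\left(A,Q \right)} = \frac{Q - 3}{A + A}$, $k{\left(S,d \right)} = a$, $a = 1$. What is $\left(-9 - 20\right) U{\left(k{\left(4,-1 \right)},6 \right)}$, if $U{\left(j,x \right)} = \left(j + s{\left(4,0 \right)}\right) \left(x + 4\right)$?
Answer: $- \frac{725}{4} \approx -181.25$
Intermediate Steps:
$k{\left(S,d \right)} = 1$
$s{\left(A,Q \right)} = \frac{-3 + Q}{2 A}$
$U{\left(j,x \right)} = \left(4 + x\right) \left(- \frac{3}{8} + j\right)$ ($U{\left(j,x \right)} = \left(j + \frac{-3 + 0}{2 \cdot 4}\right) \left(x + 4\right) = \left(j + \frac{1}{2} \cdot \frac{1}{4} \left(-3\right)\right) \left(4 + x\right) = \left(j - \frac{3}{8}\right) \left(4 + x\right) = \left(- \frac{3}{8} + j\right) \left(4 + x\right) = \left(4 + x\right) \left(- \frac{3}{8} + j\right)$)
$\left(-9 - 20\right) U{\left(k{\left(4,-1 \right)},6 \right)} = \left(-9 - 20\right) \left(- \frac{3}{2} + 4 \cdot 1 - \frac{9}{4} + 1 \cdot 6\right) = - 29 \left(- \frac{3}{2} + 4 - \frac{9}{4} + 6\right) = \left(-29\right) \frac{25}{4} = - \frac{725}{4}$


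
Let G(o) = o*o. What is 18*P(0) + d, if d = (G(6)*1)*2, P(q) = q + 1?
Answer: 90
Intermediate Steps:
P(q) = 1 + q
G(o) = o**2
d = 72 (d = (6**2*1)*2 = (36*1)*2 = 36*2 = 72)
18*P(0) + d = 18*(1 + 0) + 72 = 18*1 + 72 = 18 + 72 = 90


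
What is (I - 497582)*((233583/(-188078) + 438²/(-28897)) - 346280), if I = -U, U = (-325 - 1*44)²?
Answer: 9857251867282452929/44916446 ≈ 2.1946e+11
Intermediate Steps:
U = 136161 (U = (-325 - 44)² = (-369)² = 136161)
I = -136161 (I = -1*136161 = -136161)
(I - 497582)*((233583/(-188078) + 438²/(-28897)) - 346280) = (-136161 - 497582)*((233583/(-188078) + 438²/(-28897)) - 346280) = -633743*((233583*(-1/188078) + 191844*(-1/28897)) - 346280) = -633743*((-233583/188078 - 191844/28897) - 346280) = -633743*(-3893771253/494080906 - 346280) = -633743*(-171094229900933/494080906) = 9857251867282452929/44916446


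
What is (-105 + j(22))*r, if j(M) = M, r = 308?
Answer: -25564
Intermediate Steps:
(-105 + j(22))*r = (-105 + 22)*308 = -83*308 = -25564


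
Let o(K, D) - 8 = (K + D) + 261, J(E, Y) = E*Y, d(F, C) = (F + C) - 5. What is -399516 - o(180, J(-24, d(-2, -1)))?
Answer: -400157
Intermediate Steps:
d(F, C) = -5 + C + F (d(F, C) = (C + F) - 5 = -5 + C + F)
o(K, D) = 269 + D + K (o(K, D) = 8 + ((K + D) + 261) = 8 + ((D + K) + 261) = 8 + (261 + D + K) = 269 + D + K)
-399516 - o(180, J(-24, d(-2, -1))) = -399516 - (269 - 24*(-5 - 1 - 2) + 180) = -399516 - (269 - 24*(-8) + 180) = -399516 - (269 + 192 + 180) = -399516 - 1*641 = -399516 - 641 = -400157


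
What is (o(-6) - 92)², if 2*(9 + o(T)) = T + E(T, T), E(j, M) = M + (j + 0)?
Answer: 12100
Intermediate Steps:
E(j, M) = M + j
o(T) = -9 + 3*T/2 (o(T) = -9 + (T + (T + T))/2 = -9 + (T + 2*T)/2 = -9 + (3*T)/2 = -9 + 3*T/2)
(o(-6) - 92)² = ((-9 + (3/2)*(-6)) - 92)² = ((-9 - 9) - 92)² = (-18 - 92)² = (-110)² = 12100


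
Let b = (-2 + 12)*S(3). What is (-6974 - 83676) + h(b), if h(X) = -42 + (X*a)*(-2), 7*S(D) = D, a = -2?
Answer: -634724/7 ≈ -90675.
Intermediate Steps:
S(D) = D/7
b = 30/7 (b = (-2 + 12)*((⅐)*3) = 10*(3/7) = 30/7 ≈ 4.2857)
h(X) = -42 + 4*X (h(X) = -42 + (X*(-2))*(-2) = -42 - 2*X*(-2) = -42 + 4*X)
(-6974 - 83676) + h(b) = (-6974 - 83676) + (-42 + 4*(30/7)) = -90650 + (-42 + 120/7) = -90650 - 174/7 = -634724/7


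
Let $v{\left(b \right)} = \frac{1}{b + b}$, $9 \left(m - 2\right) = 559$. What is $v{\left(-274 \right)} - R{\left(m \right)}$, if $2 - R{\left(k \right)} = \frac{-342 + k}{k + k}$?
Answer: $- \frac{1318243}{316196} \approx -4.1691$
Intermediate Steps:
$m = \frac{577}{9}$ ($m = 2 + \frac{1}{9} \cdot 559 = 2 + \frac{559}{9} = \frac{577}{9} \approx 64.111$)
$v{\left(b \right)} = \frac{1}{2 b}$
$R{\left(k \right)} = 2 - \frac{-342 + k}{2 k}$ ($R{\left(k \right)} = 2 - \frac{-342 + k}{k + k} = 2 - \frac{-342 + k}{2 k}$)
$v{\left(-274 \right)} - R{\left(m \right)} = \frac{1}{2 \left(-274\right)} - \left(\frac{3}{2} + \frac{171}{\frac{577}{9}}\right) = \frac{1}{2} \left(- \frac{1}{274}\right) - \left(\frac{3}{2} + 171 \cdot \frac{9}{577}\right) = - \frac{1}{548} - \left(\frac{3}{2} + \frac{1539}{577}\right) = - \frac{1}{548} - \frac{4809}{1154} = - \frac{1318243}{316196}$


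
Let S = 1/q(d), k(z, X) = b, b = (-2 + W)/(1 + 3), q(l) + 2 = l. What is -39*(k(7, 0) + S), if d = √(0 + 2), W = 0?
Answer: 117/2 + 39*√2/2 ≈ 86.077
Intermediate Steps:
d = √2 ≈ 1.4142
q(l) = -2 + l
b = -½ (b = (-2 + 0)/(1 + 3) = -2/4 = -2*¼ = -½ ≈ -0.50000)
k(z, X) = -½
S = 1/(-2 + √2) ≈ -1.7071
-39*(k(7, 0) + S) = -39*(-½ + (-1 - √2/2)) = -39*(-3/2 - √2/2) = 117/2 + 39*√2/2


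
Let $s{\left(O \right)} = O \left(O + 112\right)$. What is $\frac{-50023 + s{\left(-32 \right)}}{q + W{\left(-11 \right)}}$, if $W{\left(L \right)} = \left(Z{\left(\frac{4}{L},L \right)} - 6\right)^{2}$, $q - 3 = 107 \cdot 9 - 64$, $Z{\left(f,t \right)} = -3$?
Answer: $- \frac{52583}{983} \approx -53.492$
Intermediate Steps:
$q = 902$ ($q = 3 + \left(107 \cdot 9 - 64\right) = 3 + \left(963 - 64\right) = 3 + 899 = 902$)
$W{\left(L \right)} = 81$ ($W{\left(L \right)} = \left(-3 - 6\right)^{2} = \left(-9\right)^{2} = 81$)
$s{\left(O \right)} = O \left(112 + O\right)$
$\frac{-50023 + s{\left(-32 \right)}}{q + W{\left(-11 \right)}} = \frac{-50023 - 32 \left(112 - 32\right)}{902 + 81} = \frac{-50023 - 2560}{983} = \left(-50023 - 2560\right) \frac{1}{983} = \left(-52583\right) \frac{1}{983} = - \frac{52583}{983}$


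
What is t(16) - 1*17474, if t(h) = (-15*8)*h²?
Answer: -48194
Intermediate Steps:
t(h) = -120*h²
t(16) - 1*17474 = -120*16² - 1*17474 = -120*256 - 17474 = -30720 - 17474 = -48194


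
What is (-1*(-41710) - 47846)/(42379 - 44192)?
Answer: 6136/1813 ≈ 3.3844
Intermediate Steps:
(-1*(-41710) - 47846)/(42379 - 44192) = (41710 - 47846)/(-1813) = -6136*(-1/1813) = 6136/1813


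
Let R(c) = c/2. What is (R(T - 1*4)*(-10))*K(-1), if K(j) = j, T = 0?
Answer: -20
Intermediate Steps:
R(c) = c/2 (R(c) = c*(½) = c/2)
(R(T - 1*4)*(-10))*K(-1) = (((0 - 1*4)/2)*(-10))*(-1) = (((0 - 4)/2)*(-10))*(-1) = (((½)*(-4))*(-10))*(-1) = -2*(-10)*(-1) = 20*(-1) = -20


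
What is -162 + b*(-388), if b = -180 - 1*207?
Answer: 149994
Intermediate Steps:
b = -387 (b = -180 - 207 = -387)
-162 + b*(-388) = -162 - 387*(-388) = -162 + 150156 = 149994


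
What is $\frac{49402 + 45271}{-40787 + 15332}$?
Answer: $- \frac{94673}{25455} \approx -3.7192$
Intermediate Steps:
$\frac{49402 + 45271}{-40787 + 15332} = \frac{94673}{-25455} = 94673 \left(- \frac{1}{25455}\right) = - \frac{94673}{25455}$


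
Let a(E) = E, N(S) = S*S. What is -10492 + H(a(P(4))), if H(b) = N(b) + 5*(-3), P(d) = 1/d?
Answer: -168111/16 ≈ -10507.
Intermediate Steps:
N(S) = S**2
P(d) = 1/d
H(b) = -15 + b**2 (H(b) = b**2 + 5*(-3) = b**2 - 15 = -15 + b**2)
-10492 + H(a(P(4))) = -10492 + (-15 + (1/4)**2) = -10492 + (-15 + 1/16) = -10492 - 239/16 = -168111/16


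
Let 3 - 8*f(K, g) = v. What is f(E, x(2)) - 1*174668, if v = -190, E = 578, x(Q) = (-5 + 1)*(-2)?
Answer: -1397151/8 ≈ -1.7464e+5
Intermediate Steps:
x(Q) = 8 (x(Q) = -4*(-2) = 8)
f(K, g) = 193/8 (f(K, g) = 3/8 - ⅛*(-190) = 3/8 + 95/4 = 193/8)
f(E, x(2)) - 1*174668 = 193/8 - 1*174668 = 193/8 - 174668 = -1397151/8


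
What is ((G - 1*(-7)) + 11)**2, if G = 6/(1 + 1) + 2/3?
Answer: 4225/9 ≈ 469.44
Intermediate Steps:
G = 11/3 (G = 6/2 + 2*(1/3) = 6*(1/2) + 2/3 = 3 + 2/3 = 11/3 ≈ 3.6667)
((G - 1*(-7)) + 11)**2 = ((11/3 - 1*(-7)) + 11)**2 = ((11/3 + 7) + 11)**2 = (32/3 + 11)**2 = (65/3)**2 = 4225/9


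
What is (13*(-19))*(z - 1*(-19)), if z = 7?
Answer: -6422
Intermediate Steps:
(13*(-19))*(z - 1*(-19)) = (13*(-19))*(7 - 1*(-19)) = -247*(7 + 19) = -247*26 = -6422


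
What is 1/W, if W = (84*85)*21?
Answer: 1/149940 ≈ 6.6693e-6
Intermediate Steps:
W = 149940 (W = 7140*21 = 149940)
1/W = 1/149940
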